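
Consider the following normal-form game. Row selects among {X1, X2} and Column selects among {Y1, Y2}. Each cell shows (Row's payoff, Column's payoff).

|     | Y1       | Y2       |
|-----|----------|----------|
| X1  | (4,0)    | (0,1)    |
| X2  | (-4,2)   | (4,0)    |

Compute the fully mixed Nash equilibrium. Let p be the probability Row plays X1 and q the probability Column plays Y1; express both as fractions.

In a mixed NE each player is indifferent between their pure strategies, so the opponent's mix sets the indifference.
Column indifferent between Y1 and Y2: p·0 + (1−p)·2 = p·1 + (1−p)·0 ⟹ 2 + (-2)p = 0 + 1p ⟹ p = 2/3.
Row indifferent between X1 and X2: q·4 + (1−q)·0 = q·(-4) + (1−q)·4 ⟹ 0 + 4q = 4 + (-8)q ⟹ q = 1/3.

p = 2/3, q = 1/3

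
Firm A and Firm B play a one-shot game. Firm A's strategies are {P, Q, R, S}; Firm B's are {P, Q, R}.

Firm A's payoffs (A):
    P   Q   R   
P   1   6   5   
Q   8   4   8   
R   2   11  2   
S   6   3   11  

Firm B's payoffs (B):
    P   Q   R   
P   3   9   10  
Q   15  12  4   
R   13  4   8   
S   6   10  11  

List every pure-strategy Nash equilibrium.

Find each player's best response to every opponent strategy; NE are the intersections.
Firm A's best responses — vs P: Q (payoff 8); vs Q: R (payoff 11); vs R: S (payoff 11).
Firm B's best responses — vs P: R (payoff 10); vs Q: P (payoff 15); vs R: P (payoff 13); vs S: R (payoff 11).
Mutual best responses occur at (Q, P) and (S, R); at each, neither player gains by switching.

(Q, P) and (S, R)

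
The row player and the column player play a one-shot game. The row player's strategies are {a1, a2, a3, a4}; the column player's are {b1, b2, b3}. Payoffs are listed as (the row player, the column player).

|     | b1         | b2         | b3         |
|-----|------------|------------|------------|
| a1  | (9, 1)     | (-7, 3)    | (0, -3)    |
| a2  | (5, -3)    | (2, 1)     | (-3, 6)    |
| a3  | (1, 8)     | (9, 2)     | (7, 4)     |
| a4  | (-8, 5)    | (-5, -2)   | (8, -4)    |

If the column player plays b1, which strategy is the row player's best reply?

With the column player fixed at b1, the row player's payoffs are: a1 → 9, a2 → 5, a3 → 1, a4 → -8.
The maximum is 9, achieved by a1.

a1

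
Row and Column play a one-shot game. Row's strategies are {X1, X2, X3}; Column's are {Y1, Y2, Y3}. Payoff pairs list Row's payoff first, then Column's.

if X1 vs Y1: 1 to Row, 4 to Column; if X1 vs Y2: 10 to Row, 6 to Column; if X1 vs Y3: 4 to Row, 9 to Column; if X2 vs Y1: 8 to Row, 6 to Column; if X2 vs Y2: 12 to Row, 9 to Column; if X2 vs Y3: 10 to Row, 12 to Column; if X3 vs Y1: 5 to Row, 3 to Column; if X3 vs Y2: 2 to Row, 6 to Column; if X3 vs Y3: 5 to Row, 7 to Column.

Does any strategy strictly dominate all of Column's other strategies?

Check whether one of Column's strategies beats all alternatives regardless of what the opponent does.
Y3 strictly dominates: vs X1: 9 > each of {4, 6}; vs X2: 12 > each of {6, 9}; vs X3: 7 > each of {3, 6}.

Y3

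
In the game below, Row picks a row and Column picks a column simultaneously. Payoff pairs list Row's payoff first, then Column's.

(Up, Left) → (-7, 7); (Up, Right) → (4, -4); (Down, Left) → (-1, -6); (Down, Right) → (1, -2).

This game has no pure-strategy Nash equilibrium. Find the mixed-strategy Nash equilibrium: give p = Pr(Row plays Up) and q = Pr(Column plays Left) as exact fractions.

p = 4/15, q = 1/3

Each player's mixing probability is pinned down by making the *other* player indifferent.
Column indifferent between Left and Right: p·7 + (1−p)·(-6) = p·(-4) + (1−p)·(-2) ⟹ (-6) + 13p = (-2) + (-2)p ⟹ p = 4/15.
Row indifferent between Up and Down: q·(-7) + (1−q)·4 = q·(-1) + (1−q)·1 ⟹ 4 + (-11)q = 1 + (-2)q ⟹ q = 1/3.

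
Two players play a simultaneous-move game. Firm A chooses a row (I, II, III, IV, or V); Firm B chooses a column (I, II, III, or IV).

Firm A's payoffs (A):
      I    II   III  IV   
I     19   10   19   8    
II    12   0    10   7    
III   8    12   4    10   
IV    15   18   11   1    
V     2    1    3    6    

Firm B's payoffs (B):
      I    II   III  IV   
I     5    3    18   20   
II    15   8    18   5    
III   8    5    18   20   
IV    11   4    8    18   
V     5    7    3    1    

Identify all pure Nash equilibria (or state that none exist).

(III, IV)

Find each player's best response to every opponent strategy; NE are the intersections.
Firm A's best responses — vs I: I (payoff 19); vs II: IV (payoff 18); vs III: I (payoff 19); vs IV: III (payoff 10).
Firm B's best responses — vs I: IV (payoff 20); vs II: III (payoff 18); vs III: IV (payoff 20); vs IV: IV (payoff 18); vs V: II (payoff 7).
The only mutual best response is (III, IV); neither player gains by switching there.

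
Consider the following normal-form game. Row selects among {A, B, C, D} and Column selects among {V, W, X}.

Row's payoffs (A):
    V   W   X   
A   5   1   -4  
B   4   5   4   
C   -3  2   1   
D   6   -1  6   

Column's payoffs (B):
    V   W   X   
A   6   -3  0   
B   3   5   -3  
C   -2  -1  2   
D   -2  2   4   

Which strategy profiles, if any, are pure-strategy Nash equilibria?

A profile is a Nash equilibrium when each player is best-responding to the other.
Row's best responses — vs V: D (payoff 6); vs W: B (payoff 5); vs X: D (payoff 6).
Column's best responses — vs A: V (payoff 6); vs B: W (payoff 5); vs C: X (payoff 2); vs D: X (payoff 4).
Mutual best responses occur at (B, W) and (D, X); at each, neither player gains by switching.

(B, W) and (D, X)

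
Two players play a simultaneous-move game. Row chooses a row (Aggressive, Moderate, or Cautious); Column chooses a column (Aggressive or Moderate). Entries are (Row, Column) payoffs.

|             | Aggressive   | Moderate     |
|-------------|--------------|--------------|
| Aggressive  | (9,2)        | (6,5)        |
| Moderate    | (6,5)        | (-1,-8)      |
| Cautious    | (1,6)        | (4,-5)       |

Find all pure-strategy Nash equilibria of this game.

(Aggressive, Moderate)

Find each player's best response to every opponent strategy; NE are the intersections.
Row's best responses — vs Aggressive: Aggressive (payoff 9); vs Moderate: Aggressive (payoff 6).
Column's best responses — vs Aggressive: Moderate (payoff 5); vs Moderate: Aggressive (payoff 5); vs Cautious: Aggressive (payoff 6).
The only mutual best response is (Aggressive, Moderate); neither player gains by switching there.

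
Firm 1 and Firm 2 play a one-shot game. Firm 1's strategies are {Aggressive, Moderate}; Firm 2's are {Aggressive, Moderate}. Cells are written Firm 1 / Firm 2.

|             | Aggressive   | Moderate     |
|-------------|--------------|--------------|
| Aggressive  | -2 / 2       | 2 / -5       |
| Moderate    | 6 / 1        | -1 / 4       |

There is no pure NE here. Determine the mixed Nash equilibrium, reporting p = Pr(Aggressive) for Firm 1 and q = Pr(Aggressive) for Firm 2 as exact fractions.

p = 3/10, q = 3/11

In a mixed NE each player is indifferent between their pure strategies, so the opponent's mix sets the indifference.
Firm 2 indifferent between Aggressive and Moderate: p·2 + (1−p)·1 = p·(-5) + (1−p)·4 ⟹ 1 + 1p = 4 + (-9)p ⟹ p = 3/10.
Firm 1 indifferent between Aggressive and Moderate: q·(-2) + (1−q)·2 = q·6 + (1−q)·(-1) ⟹ 2 + (-4)q = (-1) + 7q ⟹ q = 3/11.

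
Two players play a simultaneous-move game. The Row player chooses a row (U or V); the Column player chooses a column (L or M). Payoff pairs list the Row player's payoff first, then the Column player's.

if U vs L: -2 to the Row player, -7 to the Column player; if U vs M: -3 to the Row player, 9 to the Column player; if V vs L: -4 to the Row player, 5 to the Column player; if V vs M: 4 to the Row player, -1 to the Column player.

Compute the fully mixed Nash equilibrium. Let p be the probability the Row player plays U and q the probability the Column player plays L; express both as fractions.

p = 3/11, q = 7/9

Each player's mixing probability is pinned down by making the *other* player indifferent.
The Column player indifferent between L and M: p·(-7) + (1−p)·5 = p·9 + (1−p)·(-1) ⟹ 5 + (-12)p = (-1) + 10p ⟹ p = 3/11.
The Row player indifferent between U and V: q·(-2) + (1−q)·(-3) = q·(-4) + (1−q)·4 ⟹ (-3) + 1q = 4 + (-8)q ⟹ q = 7/9.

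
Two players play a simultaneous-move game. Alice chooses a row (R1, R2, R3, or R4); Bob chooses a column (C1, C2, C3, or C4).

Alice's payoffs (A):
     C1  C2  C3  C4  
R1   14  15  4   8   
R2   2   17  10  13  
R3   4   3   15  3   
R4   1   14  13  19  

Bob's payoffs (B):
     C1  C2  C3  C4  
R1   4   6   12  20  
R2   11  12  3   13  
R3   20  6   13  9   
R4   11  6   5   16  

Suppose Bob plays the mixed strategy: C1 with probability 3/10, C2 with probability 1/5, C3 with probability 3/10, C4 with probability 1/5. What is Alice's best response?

R4

Compute Alice's expected payoff from each pure strategy against the given mix.
R1: (3/10)·14 + (1/5)·15 + (3/10)·4 + (1/5)·8 = 10
R2: (3/10)·2 + (1/5)·17 + (3/10)·10 + (1/5)·13 = 48/5
R3: (3/10)·4 + (1/5)·3 + (3/10)·15 + (1/5)·3 = 69/10
R4: (3/10)·1 + (1/5)·14 + (3/10)·13 + (1/5)·19 = 54/5
Highest expected payoff is 54/5, from R4.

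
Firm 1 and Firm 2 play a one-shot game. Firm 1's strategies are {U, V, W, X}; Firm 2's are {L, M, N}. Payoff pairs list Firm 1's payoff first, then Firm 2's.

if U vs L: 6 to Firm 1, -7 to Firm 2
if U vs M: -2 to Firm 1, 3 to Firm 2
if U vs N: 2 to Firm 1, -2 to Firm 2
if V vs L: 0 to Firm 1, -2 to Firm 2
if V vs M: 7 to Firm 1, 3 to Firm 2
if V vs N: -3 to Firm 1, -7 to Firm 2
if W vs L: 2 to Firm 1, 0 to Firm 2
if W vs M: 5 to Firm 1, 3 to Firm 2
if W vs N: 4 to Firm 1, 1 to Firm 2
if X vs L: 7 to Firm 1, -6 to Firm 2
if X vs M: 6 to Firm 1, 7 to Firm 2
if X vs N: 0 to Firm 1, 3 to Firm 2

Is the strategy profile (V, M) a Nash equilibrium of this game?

Yes

Holding Firm 2 at M: Firm 1 gets 7 from V, versus -2 from U, 5 from W, 6 from X. No profitable deviation for Firm 1.
Holding Firm 1 at V: Firm 2 gets 3 from M, versus -2 from L, -7 from N. No profitable deviation for Firm 2 either.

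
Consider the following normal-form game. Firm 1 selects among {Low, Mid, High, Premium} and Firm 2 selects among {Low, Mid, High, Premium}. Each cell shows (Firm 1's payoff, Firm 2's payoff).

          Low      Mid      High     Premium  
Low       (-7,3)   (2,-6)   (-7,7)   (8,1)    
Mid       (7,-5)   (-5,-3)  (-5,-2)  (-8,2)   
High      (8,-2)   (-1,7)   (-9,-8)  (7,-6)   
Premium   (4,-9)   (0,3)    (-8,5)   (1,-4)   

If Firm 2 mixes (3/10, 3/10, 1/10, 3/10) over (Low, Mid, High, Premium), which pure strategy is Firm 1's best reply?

Compute Firm 1's expected payoff from each pure strategy against the given mix.
Low: (3/10)·(-7) + (3/10)·2 + (1/10)·(-7) + (3/10)·8 = 1/5
Mid: (3/10)·7 + (3/10)·(-5) + (1/10)·(-5) + (3/10)·(-8) = -23/10
High: (3/10)·8 + (3/10)·(-1) + (1/10)·(-9) + (3/10)·7 = 33/10
Premium: (3/10)·4 + (3/10)·0 + (1/10)·(-8) + (3/10)·1 = 7/10
Highest expected payoff is 33/10, from High.

High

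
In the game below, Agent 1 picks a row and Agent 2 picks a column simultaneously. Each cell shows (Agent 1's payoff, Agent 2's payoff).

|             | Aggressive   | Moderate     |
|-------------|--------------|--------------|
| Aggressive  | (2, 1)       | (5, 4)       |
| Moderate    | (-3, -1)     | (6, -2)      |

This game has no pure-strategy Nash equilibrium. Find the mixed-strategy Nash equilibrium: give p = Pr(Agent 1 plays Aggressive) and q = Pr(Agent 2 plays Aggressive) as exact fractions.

p = 1/4, q = 1/6

Each player's mixing probability is pinned down by making the *other* player indifferent.
Agent 2 indifferent between Aggressive and Moderate: p·1 + (1−p)·(-1) = p·4 + (1−p)·(-2) ⟹ (-1) + 2p = (-2) + 6p ⟹ p = 1/4.
Agent 1 indifferent between Aggressive and Moderate: q·2 + (1−q)·5 = q·(-3) + (1−q)·6 ⟹ 5 + (-3)q = 6 + (-9)q ⟹ q = 1/6.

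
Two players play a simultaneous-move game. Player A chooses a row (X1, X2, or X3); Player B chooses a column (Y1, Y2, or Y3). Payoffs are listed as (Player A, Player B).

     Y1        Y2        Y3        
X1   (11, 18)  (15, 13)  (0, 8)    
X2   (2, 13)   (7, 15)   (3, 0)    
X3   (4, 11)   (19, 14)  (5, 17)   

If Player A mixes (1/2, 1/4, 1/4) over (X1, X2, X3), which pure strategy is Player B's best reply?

Y1

Compute Player B's expected payoff from each pure strategy against the given mix.
Y1: (1/2)·18 + (1/4)·13 + (1/4)·11 = 15
Y2: (1/2)·13 + (1/4)·15 + (1/4)·14 = 55/4
Y3: (1/2)·8 + (1/4)·0 + (1/4)·17 = 33/4
Highest expected payoff is 15, from Y1.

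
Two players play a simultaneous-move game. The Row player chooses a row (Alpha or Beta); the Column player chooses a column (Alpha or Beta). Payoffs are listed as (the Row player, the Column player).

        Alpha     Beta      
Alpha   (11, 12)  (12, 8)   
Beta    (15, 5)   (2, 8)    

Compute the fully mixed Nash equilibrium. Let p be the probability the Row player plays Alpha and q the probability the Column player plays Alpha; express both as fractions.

p = 3/7, q = 5/7

Each player's mixing probability is pinned down by making the *other* player indifferent.
The Column player indifferent between Alpha and Beta: p·12 + (1−p)·5 = p·8 + (1−p)·8 ⟹ 5 + 7p = 8 + 0p ⟹ p = 3/7.
The Row player indifferent between Alpha and Beta: q·11 + (1−q)·12 = q·15 + (1−q)·2 ⟹ 12 + (-1)q = 2 + 13q ⟹ q = 5/7.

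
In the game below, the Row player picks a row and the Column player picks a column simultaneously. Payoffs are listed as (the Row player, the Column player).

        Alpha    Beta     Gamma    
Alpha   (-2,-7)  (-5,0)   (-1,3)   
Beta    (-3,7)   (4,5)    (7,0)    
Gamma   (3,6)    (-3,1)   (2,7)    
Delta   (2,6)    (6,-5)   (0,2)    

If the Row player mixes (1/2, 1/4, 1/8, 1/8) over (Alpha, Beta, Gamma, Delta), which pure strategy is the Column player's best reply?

Gamma

Compute the Column player's expected payoff from each pure strategy against the given mix.
Alpha: (1/2)·(-7) + (1/4)·7 + (1/8)·6 + (1/8)·6 = -1/4
Beta: (1/2)·0 + (1/4)·5 + (1/8)·1 + (1/8)·(-5) = 3/4
Gamma: (1/2)·3 + (1/4)·0 + (1/8)·7 + (1/8)·2 = 21/8
Highest expected payoff is 21/8, from Gamma.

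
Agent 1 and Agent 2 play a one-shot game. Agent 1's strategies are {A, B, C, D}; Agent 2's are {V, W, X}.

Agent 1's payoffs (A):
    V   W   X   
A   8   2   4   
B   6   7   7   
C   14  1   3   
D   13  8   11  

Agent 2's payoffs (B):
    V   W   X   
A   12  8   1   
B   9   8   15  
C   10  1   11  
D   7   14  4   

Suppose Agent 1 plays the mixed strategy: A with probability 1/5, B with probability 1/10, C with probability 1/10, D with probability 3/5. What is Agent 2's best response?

W

Compute Agent 2's expected payoff from each pure strategy against the given mix.
V: (1/5)·12 + (1/10)·9 + (1/10)·10 + (3/5)·7 = 17/2
W: (1/5)·8 + (1/10)·8 + (1/10)·1 + (3/5)·14 = 109/10
X: (1/5)·1 + (1/10)·15 + (1/10)·11 + (3/5)·4 = 26/5
Highest expected payoff is 109/10, from W.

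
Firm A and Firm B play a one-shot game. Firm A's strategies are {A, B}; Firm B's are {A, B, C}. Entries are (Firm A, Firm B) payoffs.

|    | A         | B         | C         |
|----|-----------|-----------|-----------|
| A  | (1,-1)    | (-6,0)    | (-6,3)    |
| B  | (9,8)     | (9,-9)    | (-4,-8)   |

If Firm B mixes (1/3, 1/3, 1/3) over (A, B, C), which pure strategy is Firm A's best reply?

Firm A's best reply maximizes expected payoff against the mix.
A: (1/3)·1 + (1/3)·(-6) + (1/3)·(-6) = -11/3
B: (1/3)·9 + (1/3)·9 + (1/3)·(-4) = 14/3
Highest expected payoff is 14/3, from B.

B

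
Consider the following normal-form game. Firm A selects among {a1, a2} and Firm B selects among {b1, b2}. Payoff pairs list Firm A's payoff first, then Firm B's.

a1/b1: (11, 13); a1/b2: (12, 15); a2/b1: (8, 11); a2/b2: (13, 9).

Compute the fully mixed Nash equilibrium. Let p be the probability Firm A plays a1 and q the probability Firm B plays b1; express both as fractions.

p = 1/2, q = 1/4

Each player's mixing probability is pinned down by making the *other* player indifferent.
Firm B indifferent between b1 and b2: p·13 + (1−p)·11 = p·15 + (1−p)·9 ⟹ 11 + 2p = 9 + 6p ⟹ p = 1/2.
Firm A indifferent between a1 and a2: q·11 + (1−q)·12 = q·8 + (1−q)·13 ⟹ 12 + (-1)q = 13 + (-5)q ⟹ q = 1/4.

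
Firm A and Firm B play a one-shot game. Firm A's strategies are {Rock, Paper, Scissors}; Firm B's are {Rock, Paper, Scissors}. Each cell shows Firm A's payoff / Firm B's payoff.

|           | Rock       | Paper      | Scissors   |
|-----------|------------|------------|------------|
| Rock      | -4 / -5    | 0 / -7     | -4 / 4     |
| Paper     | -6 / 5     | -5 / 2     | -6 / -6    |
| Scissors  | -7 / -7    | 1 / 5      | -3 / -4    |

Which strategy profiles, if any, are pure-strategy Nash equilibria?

Check mutual best responses: a cell is a NE iff neither player can gain by unilaterally deviating.
Firm A's best responses — vs Rock: Rock (payoff -4); vs Paper: Scissors (payoff 1); vs Scissors: Scissors (payoff -3).
Firm B's best responses — vs Rock: Scissors (payoff 4); vs Paper: Rock (payoff 5); vs Scissors: Paper (payoff 5).
The only mutual best response is (Scissors, Paper); neither player gains by switching there.

(Scissors, Paper)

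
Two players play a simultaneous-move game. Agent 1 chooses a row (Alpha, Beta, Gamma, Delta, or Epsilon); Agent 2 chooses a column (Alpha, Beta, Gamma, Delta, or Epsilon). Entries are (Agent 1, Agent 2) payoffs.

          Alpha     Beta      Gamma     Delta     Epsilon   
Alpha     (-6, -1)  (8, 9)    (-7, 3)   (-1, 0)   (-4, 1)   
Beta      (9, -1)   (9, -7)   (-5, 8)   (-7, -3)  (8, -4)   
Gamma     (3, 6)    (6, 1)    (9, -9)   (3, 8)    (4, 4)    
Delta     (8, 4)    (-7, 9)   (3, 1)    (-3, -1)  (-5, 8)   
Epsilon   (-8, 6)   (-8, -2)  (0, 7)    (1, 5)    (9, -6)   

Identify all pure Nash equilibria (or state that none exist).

Find each player's best response to every opponent strategy; NE are the intersections.
Agent 1's best responses — vs Alpha: Beta (payoff 9); vs Beta: Beta (payoff 9); vs Gamma: Gamma (payoff 9); vs Delta: Gamma (payoff 3); vs Epsilon: Epsilon (payoff 9).
Agent 2's best responses — vs Alpha: Beta (payoff 9); vs Beta: Gamma (payoff 8); vs Gamma: Delta (payoff 8); vs Delta: Beta (payoff 9); vs Epsilon: Gamma (payoff 7).
The only mutual best response is (Gamma, Delta); neither player gains by switching there.

(Gamma, Delta)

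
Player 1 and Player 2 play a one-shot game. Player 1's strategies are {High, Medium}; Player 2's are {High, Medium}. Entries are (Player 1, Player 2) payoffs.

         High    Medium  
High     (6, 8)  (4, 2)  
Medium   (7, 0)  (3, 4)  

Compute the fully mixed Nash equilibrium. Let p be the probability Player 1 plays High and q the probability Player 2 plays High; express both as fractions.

p = 2/5, q = 1/2

In a mixed NE each player is indifferent between their pure strategies, so the opponent's mix sets the indifference.
Player 2 indifferent between High and Medium: p·8 + (1−p)·0 = p·2 + (1−p)·4 ⟹ 0 + 8p = 4 + (-2)p ⟹ p = 2/5.
Player 1 indifferent between High and Medium: q·6 + (1−q)·4 = q·7 + (1−q)·3 ⟹ 4 + 2q = 3 + 4q ⟹ q = 1/2.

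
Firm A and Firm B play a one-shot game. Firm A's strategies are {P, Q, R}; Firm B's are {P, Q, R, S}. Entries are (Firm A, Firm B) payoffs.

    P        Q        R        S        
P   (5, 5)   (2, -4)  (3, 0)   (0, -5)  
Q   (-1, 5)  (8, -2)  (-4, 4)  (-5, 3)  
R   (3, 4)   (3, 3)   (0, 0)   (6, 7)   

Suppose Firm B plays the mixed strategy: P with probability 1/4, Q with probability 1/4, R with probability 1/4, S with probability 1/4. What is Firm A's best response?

R

Compute Firm A's expected payoff from each pure strategy against the given mix.
P: (1/4)·5 + (1/4)·2 + (1/4)·3 + (1/4)·0 = 5/2
Q: (1/4)·(-1) + (1/4)·8 + (1/4)·(-4) + (1/4)·(-5) = -1/2
R: (1/4)·3 + (1/4)·3 + (1/4)·0 + (1/4)·6 = 3
Highest expected payoff is 3, from R.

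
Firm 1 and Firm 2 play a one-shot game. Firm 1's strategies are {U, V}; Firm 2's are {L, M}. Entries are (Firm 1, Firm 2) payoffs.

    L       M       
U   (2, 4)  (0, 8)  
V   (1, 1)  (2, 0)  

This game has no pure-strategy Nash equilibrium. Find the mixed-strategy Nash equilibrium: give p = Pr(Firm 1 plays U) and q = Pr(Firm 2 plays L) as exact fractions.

p = 1/5, q = 2/3

Each player's mixing probability is pinned down by making the *other* player indifferent.
Firm 2 indifferent between L and M: p·4 + (1−p)·1 = p·8 + (1−p)·0 ⟹ 1 + 3p = 0 + 8p ⟹ p = 1/5.
Firm 1 indifferent between U and V: q·2 + (1−q)·0 = q·1 + (1−q)·2 ⟹ 0 + 2q = 2 + (-1)q ⟹ q = 2/3.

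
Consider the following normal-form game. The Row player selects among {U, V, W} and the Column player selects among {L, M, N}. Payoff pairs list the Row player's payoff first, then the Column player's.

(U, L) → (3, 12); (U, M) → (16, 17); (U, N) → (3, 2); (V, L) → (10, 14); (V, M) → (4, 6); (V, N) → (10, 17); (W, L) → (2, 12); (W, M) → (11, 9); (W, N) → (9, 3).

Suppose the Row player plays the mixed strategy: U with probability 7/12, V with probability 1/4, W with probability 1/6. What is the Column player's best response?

M

The Column player's best reply maximizes expected payoff against the mix.
L: (7/12)·12 + (1/4)·14 + (1/6)·12 = 25/2
M: (7/12)·17 + (1/4)·6 + (1/6)·9 = 155/12
N: (7/12)·2 + (1/4)·17 + (1/6)·3 = 71/12
Highest expected payoff is 155/12, from M.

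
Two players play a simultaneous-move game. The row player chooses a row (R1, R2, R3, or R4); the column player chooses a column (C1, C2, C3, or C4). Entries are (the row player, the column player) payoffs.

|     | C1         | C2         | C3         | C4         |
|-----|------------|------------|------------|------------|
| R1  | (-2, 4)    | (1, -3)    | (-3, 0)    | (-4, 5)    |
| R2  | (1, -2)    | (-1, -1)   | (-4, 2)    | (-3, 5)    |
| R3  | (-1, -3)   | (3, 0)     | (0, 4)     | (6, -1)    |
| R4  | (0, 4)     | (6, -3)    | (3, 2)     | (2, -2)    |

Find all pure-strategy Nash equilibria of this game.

No pure-strategy Nash equilibrium

Find each player's best response to every opponent strategy; NE are the intersections.
The row player's best responses — vs C1: R2 (payoff 1); vs C2: R4 (payoff 6); vs C3: R4 (payoff 3); vs C4: R3 (payoff 6).
The column player's best responses — vs R1: C4 (payoff 5); vs R2: C4 (payoff 5); vs R3: C3 (payoff 4); vs R4: C1 (payoff 4).
No cell has both players best-responding. For instance, the row player's best reply to C3 is R4, but against R4 the column player prefers C1 over C3.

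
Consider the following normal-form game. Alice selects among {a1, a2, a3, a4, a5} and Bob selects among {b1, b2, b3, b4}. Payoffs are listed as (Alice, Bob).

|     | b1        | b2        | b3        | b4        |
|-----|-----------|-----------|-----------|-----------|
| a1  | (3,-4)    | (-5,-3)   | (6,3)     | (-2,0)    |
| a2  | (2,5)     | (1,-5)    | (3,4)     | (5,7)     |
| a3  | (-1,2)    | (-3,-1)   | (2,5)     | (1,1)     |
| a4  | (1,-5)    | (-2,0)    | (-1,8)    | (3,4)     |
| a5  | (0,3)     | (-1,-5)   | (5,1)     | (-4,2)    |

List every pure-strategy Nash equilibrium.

A profile is a Nash equilibrium when each player is best-responding to the other.
Alice's best responses — vs b1: a1 (payoff 3); vs b2: a2 (payoff 1); vs b3: a1 (payoff 6); vs b4: a2 (payoff 5).
Bob's best responses — vs a1: b3 (payoff 3); vs a2: b4 (payoff 7); vs a3: b3 (payoff 5); vs a4: b3 (payoff 8); vs a5: b1 (payoff 3).
Mutual best responses occur at (a1, b3) and (a2, b4); at each, neither player gains by switching.

(a1, b3) and (a2, b4)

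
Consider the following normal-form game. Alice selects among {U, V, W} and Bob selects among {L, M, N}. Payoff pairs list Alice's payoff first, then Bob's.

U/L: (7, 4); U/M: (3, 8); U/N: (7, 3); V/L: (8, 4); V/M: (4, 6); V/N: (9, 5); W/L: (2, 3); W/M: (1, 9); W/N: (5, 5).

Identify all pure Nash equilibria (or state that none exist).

(V, M)

Check mutual best responses: a cell is a NE iff neither player can gain by unilaterally deviating.
Alice's best responses — vs L: V (payoff 8); vs M: V (payoff 4); vs N: V (payoff 9).
Bob's best responses — vs U: M (payoff 8); vs V: M (payoff 6); vs W: M (payoff 9).
The only mutual best response is (V, M); neither player gains by switching there.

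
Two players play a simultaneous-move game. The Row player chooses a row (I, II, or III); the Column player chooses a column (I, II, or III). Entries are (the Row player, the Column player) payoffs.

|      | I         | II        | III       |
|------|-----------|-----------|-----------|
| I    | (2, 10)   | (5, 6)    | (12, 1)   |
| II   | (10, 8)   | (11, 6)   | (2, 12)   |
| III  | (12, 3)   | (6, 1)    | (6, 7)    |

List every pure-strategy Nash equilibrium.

Find each player's best response to every opponent strategy; NE are the intersections.
The Row player's best responses — vs I: III (payoff 12); vs II: II (payoff 11); vs III: I (payoff 12).
The Column player's best responses — vs I: I (payoff 10); vs II: III (payoff 12); vs III: III (payoff 7).
No cell has both players best-responding. For instance, the Row player's best reply to I is III, but against III the Column player prefers III over I.

None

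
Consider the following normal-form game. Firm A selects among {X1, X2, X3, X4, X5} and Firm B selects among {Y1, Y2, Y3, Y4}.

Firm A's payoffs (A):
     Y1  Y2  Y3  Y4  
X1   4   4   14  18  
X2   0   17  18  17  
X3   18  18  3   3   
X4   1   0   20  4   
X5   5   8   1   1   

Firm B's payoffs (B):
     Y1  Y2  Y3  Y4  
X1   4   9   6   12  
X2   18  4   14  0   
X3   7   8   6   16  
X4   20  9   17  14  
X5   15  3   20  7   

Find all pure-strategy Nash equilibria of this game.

Find each player's best response to every opponent strategy; NE are the intersections.
Firm A's best responses — vs Y1: X3 (payoff 18); vs Y2: X3 (payoff 18); vs Y3: X4 (payoff 20); vs Y4: X1 (payoff 18).
Firm B's best responses — vs X1: Y4 (payoff 12); vs X2: Y1 (payoff 18); vs X3: Y4 (payoff 16); vs X4: Y1 (payoff 20); vs X5: Y3 (payoff 20).
The only mutual best response is (X1, Y4); neither player gains by switching there.

(X1, Y4)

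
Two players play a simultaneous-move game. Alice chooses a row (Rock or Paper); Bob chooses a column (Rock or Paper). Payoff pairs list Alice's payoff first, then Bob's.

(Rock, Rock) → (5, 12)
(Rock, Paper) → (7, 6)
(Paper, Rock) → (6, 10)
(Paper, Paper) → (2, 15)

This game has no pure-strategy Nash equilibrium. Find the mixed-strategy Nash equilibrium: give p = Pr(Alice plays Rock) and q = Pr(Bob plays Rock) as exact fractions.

Each player's mixing probability is pinned down by making the *other* player indifferent.
Bob indifferent between Rock and Paper: p·12 + (1−p)·10 = p·6 + (1−p)·15 ⟹ 10 + 2p = 15 + (-9)p ⟹ p = 5/11.
Alice indifferent between Rock and Paper: q·5 + (1−q)·7 = q·6 + (1−q)·2 ⟹ 7 + (-2)q = 2 + 4q ⟹ q = 5/6.

p = 5/11, q = 5/6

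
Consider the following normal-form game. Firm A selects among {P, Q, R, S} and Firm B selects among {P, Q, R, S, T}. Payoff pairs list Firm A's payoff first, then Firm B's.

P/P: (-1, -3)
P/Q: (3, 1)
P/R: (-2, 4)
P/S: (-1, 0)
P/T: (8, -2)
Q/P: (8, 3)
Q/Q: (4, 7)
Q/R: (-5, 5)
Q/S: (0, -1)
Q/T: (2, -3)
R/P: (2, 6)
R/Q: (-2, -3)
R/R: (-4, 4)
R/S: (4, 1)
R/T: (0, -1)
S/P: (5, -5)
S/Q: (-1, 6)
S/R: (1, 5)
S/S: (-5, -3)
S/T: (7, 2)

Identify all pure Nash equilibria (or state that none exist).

(Q, Q)

Find each player's best response to every opponent strategy; NE are the intersections.
Firm A's best responses — vs P: Q (payoff 8); vs Q: Q (payoff 4); vs R: S (payoff 1); vs S: R (payoff 4); vs T: P (payoff 8).
Firm B's best responses — vs P: R (payoff 4); vs Q: Q (payoff 7); vs R: P (payoff 6); vs S: Q (payoff 6).
The only mutual best response is (Q, Q); neither player gains by switching there.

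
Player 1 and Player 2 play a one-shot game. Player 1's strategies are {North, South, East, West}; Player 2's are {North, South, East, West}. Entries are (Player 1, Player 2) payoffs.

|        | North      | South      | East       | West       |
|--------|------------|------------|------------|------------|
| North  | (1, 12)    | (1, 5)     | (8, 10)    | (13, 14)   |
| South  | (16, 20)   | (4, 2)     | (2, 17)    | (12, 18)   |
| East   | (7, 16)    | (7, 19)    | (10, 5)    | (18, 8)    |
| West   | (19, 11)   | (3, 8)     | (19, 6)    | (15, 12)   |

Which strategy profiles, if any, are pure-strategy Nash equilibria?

Check mutual best responses: a cell is a NE iff neither player can gain by unilaterally deviating.
Player 1's best responses — vs North: West (payoff 19); vs South: East (payoff 7); vs East: West (payoff 19); vs West: East (payoff 18).
Player 2's best responses — vs North: West (payoff 14); vs South: North (payoff 20); vs East: South (payoff 19); vs West: West (payoff 12).
The only mutual best response is (East, South); neither player gains by switching there.

(East, South)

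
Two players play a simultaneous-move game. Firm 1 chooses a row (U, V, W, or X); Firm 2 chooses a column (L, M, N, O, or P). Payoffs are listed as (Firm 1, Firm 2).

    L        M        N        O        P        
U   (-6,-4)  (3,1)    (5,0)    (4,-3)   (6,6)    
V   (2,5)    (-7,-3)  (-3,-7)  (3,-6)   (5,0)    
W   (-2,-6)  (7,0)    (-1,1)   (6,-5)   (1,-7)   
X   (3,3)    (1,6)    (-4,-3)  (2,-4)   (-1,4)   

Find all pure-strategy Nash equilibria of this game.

(U, P)

A profile is a Nash equilibrium when each player is best-responding to the other.
Firm 1's best responses — vs L: X (payoff 3); vs M: W (payoff 7); vs N: U (payoff 5); vs O: W (payoff 6); vs P: U (payoff 6).
Firm 2's best responses — vs U: P (payoff 6); vs V: L (payoff 5); vs W: N (payoff 1); vs X: M (payoff 6).
The only mutual best response is (U, P); neither player gains by switching there.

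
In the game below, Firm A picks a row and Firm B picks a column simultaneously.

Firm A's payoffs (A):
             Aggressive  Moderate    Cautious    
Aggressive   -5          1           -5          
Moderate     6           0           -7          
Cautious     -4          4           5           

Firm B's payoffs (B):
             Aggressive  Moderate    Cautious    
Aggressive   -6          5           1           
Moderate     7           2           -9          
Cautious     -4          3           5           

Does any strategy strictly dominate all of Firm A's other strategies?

Check whether one of Firm A's strategies beats all alternatives regardless of what the opponent does.
Aggressive is not dominant: against Aggressive, Moderate gives 6 > -5.
Moderate is not dominant: against Moderate, Aggressive gives 1 > 0.
Cautious is not dominant: against Aggressive, Moderate gives 6 > -4.
No single strategy is best against every opponent action.

No strictly dominant strategy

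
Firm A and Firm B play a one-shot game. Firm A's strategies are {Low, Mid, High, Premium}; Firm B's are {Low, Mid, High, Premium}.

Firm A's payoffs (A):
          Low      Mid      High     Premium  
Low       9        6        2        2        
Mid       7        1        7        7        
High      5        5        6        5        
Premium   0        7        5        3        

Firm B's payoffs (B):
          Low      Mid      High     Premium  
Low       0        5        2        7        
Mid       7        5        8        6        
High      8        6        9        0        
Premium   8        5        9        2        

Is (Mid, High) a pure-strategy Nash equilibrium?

Holding Firm B at High: Firm A gets 7 from Mid, versus 2 from Low, 6 from High, 5 from Premium. No profitable deviation for Firm A.
Holding Firm A at Mid: Firm B gets 8 from High, versus 7 from Low, 5 from Mid, 6 from Premium. No profitable deviation for Firm B either.

Yes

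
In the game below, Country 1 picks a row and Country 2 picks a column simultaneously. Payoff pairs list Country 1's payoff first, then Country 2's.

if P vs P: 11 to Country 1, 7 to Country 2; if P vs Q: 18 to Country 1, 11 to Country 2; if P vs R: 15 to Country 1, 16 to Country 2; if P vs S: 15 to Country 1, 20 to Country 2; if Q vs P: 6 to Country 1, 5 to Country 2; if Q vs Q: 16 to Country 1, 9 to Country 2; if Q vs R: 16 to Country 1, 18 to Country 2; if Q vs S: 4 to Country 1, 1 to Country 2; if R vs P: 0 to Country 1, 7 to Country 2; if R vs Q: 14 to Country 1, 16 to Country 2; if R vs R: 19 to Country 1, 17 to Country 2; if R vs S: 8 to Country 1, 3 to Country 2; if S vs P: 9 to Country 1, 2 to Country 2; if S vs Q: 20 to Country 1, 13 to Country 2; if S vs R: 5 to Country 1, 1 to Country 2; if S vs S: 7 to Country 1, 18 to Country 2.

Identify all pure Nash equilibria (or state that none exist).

(P, S) and (R, R)

Find each player's best response to every opponent strategy; NE are the intersections.
Country 1's best responses — vs P: P (payoff 11); vs Q: S (payoff 20); vs R: R (payoff 19); vs S: P (payoff 15).
Country 2's best responses — vs P: S (payoff 20); vs Q: R (payoff 18); vs R: R (payoff 17); vs S: S (payoff 18).
Mutual best responses occur at (P, S) and (R, R); at each, neither player gains by switching.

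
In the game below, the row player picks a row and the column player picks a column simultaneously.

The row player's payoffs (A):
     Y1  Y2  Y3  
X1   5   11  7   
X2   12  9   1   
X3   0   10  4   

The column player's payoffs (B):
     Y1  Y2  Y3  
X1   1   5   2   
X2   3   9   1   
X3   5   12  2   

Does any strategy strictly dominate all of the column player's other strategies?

A strategy is strictly dominant if it gives the column player a strictly higher payoff than every other strategy, against every choice by the opponent.
Y2 strictly dominates: vs X1: 5 > each of {1, 2}; vs X2: 9 > each of {3, 1}; vs X3: 12 > each of {5, 2}.

Y2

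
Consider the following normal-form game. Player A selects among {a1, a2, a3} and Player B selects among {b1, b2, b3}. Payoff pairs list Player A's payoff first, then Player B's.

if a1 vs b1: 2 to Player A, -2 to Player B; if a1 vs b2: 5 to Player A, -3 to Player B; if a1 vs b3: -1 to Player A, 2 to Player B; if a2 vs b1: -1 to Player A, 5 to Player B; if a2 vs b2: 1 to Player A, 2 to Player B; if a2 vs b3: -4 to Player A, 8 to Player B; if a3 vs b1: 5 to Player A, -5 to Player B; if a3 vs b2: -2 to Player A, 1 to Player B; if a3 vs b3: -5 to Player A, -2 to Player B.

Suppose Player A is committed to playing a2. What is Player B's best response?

b3

With Player A fixed at a2, Player B's payoffs are: b1 → 5, b2 → 2, b3 → 8.
The maximum is 8, achieved by b3.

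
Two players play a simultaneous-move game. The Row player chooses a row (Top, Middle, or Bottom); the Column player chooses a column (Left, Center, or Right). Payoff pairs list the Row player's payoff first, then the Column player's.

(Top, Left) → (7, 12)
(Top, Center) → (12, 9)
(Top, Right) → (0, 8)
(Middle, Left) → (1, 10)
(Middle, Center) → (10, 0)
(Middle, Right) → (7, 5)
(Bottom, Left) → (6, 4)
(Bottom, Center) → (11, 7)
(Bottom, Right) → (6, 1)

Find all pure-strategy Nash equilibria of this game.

A profile is a Nash equilibrium when each player is best-responding to the other.
The Row player's best responses — vs Left: Top (payoff 7); vs Center: Top (payoff 12); vs Right: Middle (payoff 7).
The Column player's best responses — vs Top: Left (payoff 12); vs Middle: Left (payoff 10); vs Bottom: Center (payoff 7).
The only mutual best response is (Top, Left); neither player gains by switching there.

(Top, Left)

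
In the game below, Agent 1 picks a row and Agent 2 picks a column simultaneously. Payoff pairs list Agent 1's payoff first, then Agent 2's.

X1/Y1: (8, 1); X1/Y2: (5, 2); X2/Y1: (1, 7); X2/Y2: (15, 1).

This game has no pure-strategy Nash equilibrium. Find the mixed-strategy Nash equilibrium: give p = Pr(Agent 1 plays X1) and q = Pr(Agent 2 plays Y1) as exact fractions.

p = 6/7, q = 10/17

In a mixed NE each player is indifferent between their pure strategies, so the opponent's mix sets the indifference.
Agent 2 indifferent between Y1 and Y2: p·1 + (1−p)·7 = p·2 + (1−p)·1 ⟹ 7 + (-6)p = 1 + 1p ⟹ p = 6/7.
Agent 1 indifferent between X1 and X2: q·8 + (1−q)·5 = q·1 + (1−q)·15 ⟹ 5 + 3q = 15 + (-14)q ⟹ q = 10/17.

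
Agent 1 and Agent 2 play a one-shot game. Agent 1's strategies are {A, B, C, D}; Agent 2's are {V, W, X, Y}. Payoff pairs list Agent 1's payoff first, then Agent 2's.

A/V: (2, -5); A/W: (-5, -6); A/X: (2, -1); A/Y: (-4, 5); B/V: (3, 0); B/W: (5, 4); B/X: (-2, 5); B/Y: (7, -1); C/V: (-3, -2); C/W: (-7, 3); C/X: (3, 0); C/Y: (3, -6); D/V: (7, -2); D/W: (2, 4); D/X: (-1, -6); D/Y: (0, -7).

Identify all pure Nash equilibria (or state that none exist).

No pure-strategy Nash equilibrium

A profile is a Nash equilibrium when each player is best-responding to the other.
Agent 1's best responses — vs V: D (payoff 7); vs W: B (payoff 5); vs X: C (payoff 3); vs Y: B (payoff 7).
Agent 2's best responses — vs A: Y (payoff 5); vs B: X (payoff 5); vs C: W (payoff 3); vs D: W (payoff 4).
No cell has both players best-responding. For instance, Agent 1's best reply to X is C, but against C Agent 2 prefers W over X.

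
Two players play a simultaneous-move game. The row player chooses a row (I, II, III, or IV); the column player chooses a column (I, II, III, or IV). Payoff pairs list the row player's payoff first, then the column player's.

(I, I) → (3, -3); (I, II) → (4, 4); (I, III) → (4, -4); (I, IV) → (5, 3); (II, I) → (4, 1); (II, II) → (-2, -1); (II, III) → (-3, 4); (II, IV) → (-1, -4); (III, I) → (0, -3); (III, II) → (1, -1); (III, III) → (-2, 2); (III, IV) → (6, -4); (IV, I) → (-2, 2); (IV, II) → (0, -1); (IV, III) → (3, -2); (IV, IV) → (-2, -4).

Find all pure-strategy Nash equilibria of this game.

(I, II)

Check mutual best responses: a cell is a NE iff neither player can gain by unilaterally deviating.
The row player's best responses — vs I: II (payoff 4); vs II: I (payoff 4); vs III: I (payoff 4); vs IV: III (payoff 6).
The column player's best responses — vs I: II (payoff 4); vs II: III (payoff 4); vs III: III (payoff 2); vs IV: I (payoff 2).
The only mutual best response is (I, II); neither player gains by switching there.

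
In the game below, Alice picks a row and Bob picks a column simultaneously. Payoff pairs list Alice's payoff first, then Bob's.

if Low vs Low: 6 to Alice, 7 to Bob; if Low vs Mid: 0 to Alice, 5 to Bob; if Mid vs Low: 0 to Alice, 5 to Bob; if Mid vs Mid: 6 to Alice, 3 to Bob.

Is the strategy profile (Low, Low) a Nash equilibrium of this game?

Yes

Holding Bob at Low: Alice gets 6 from Low, versus 0 from Mid. No profitable deviation for Alice.
Holding Alice at Low: Bob gets 7 from Low, versus 5 from Mid. No profitable deviation for Bob either.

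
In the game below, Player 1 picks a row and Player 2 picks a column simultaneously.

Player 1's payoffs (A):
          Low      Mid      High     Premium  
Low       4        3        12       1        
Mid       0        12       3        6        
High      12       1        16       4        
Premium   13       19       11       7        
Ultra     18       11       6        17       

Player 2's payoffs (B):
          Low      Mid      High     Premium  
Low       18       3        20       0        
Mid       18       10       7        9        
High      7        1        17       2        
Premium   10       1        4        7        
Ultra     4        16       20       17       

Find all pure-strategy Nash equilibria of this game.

(High, High)

Find each player's best response to every opponent strategy; NE are the intersections.
Player 1's best responses — vs Low: Ultra (payoff 18); vs Mid: Premium (payoff 19); vs High: High (payoff 16); vs Premium: Ultra (payoff 17).
Player 2's best responses — vs Low: High (payoff 20); vs Mid: Low (payoff 18); vs High: High (payoff 17); vs Premium: Low (payoff 10); vs Ultra: High (payoff 20).
The only mutual best response is (High, High); neither player gains by switching there.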